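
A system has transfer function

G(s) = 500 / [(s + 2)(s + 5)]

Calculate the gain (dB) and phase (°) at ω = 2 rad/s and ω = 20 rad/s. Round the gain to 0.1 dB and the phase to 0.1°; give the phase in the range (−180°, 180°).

At s = jω = j2:
pole (s+2): 2 + j2 → |·| = √(2²+2²) = √8 ≈ 2.8284, ∠ = arctan(2/2) ≈ 45.00°
pole (s+5): 5 + j2 → |·| = √(5²+2²) = √29 ≈ 5.3852, ∠ = arctan(2/5) ≈ 21.80°
|G| = 500 / 15.231 ≈ 32.828
Gain = 20 log₁₀(32.828) ≈ 30.32 dB
∠G = 0.00° − 66.80° = -66.80°

At s = jω = j20:
pole (s+2): 2 + j20 → |·| = √(2²+20²) = √404 ≈ 20.1, ∠ = arctan(20/2) ≈ 84.29°
pole (s+5): 5 + j20 → |·| = √(5²+20²) = √425 ≈ 20.616, ∠ = arctan(20/5) ≈ 75.96°
|G| = 500 / 414.38 ≈ 1.2066
Gain = 20 log₁₀(1.2066) ≈ 1.63 dB
∠G = 0.00° − 160.25° = -160.25°

ω = 2: 30.3 dB, -66.8°; ω = 20: 1.6 dB, -160.3°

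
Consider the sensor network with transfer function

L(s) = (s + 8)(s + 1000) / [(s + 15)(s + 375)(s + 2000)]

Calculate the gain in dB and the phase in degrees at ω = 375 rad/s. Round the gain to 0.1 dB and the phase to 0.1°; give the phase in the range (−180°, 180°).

-60.1 dB, -34.0°

At s = jω = j375:
zero (s+8): 8 + j375 → |·| = √(8²+375²) = √140689 ≈ 375.09, ∠ = arctan(375/8) ≈ 88.78°
zero (s+1000): 1000 + j375 → |·| = √(1000²+375²) = √1140625 ≈ 1068, ∠ = arctan(375/1000) ≈ 20.56°
pole (s+15): 15 + j375 → |·| = √(15²+375²) = √140850 ≈ 375.3, ∠ = arctan(375/15) ≈ 87.71°
pole (s+375): 375 + j375 → |·| = √(375²+375²) = √281250 ≈ 530.33, ∠ = arctan(375/375) ≈ 45.00°
pole (s+2000): 2000 + j375 → |·| = √(2000²+375²) = √4140625 ≈ 2034.9, ∠ = arctan(375/2000) ≈ 10.62°
|L| = 1 · 4.006e+05 / 4.0501e+08 ≈ 0.00098911
Gain = 20 log₁₀(0.00098911) ≈ -60.10 dB
∠L = 109.34° − 143.33° = -33.99°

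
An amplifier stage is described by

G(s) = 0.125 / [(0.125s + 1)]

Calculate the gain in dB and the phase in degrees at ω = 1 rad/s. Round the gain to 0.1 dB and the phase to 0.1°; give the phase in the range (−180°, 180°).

At ω = 1 rad/s:
pole (1 + j1·0.125) = 1 + j0.125 → |·| ≈ 1.0078, ∠ ≈ 7.13°
|G| = 0.125 · 1 / (1.0078) ≈ 0.12403
Gain = 20 log₁₀(0.12403) ≈ -18.13 dB
∠G = (0°) − (7.13°) = -7.13°

-18.1 dB, -7.1°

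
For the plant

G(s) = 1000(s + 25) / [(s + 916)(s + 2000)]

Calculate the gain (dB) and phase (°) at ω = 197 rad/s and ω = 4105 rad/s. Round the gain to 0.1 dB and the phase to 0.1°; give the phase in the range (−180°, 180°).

At s = jω = j197:
zero (s+25): 25 + j197 → |·| = √(25²+197²) = √39434 ≈ 198.58, ∠ = arctan(197/25) ≈ 82.77°
pole (s+916): 916 + j197 → |·| = √(916²+197²) = √877865 ≈ 936.94, ∠ = arctan(197/916) ≈ 12.14°
pole (s+2000): 2000 + j197 → |·| = √(2000²+197²) = √4038809 ≈ 2009.7, ∠ = arctan(197/2000) ≈ 5.63°
|G| = 1000 · 198.58 / 1.883e+06 ≈ 0.10546
Gain = 20 log₁₀(0.10546) ≈ -19.54 dB
∠G = 82.77° − 17.77° = 65.00°

At s = jω = j4105:
zero (s+25): 25 + j4105 → |·| = √(25²+4105²) = √16851650 ≈ 4105.1, ∠ = arctan(4105/25) ≈ 89.65°
pole (s+916): 916 + j4105 → |·| = √(916²+4105²) = √17690081 ≈ 4206, ∠ = arctan(4105/916) ≈ 77.42°
pole (s+2000): 2000 + j4105 → |·| = √(2000²+4105²) = √20851025 ≈ 4566.3, ∠ = arctan(4105/2000) ≈ 64.02°
|G| = 1000 · 4105.1 / 1.9206e+07 ≈ 0.21374
Gain = 20 log₁₀(0.21374) ≈ -13.40 dB
∠G = 89.65° − 141.44° = -51.79°

ω = 197: -19.5 dB, 65.0°; ω = 4105: -13.4 dB, -51.8°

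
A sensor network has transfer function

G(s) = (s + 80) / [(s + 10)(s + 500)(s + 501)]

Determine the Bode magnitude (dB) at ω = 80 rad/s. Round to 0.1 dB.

At s = jω = j80:
zero (s+80): 80 + j80 → |·| = √(80²+80²) = √12800 ≈ 113.14, ∠ = arctan(80/80) ≈ 45.00°
pole (s+10): 10 + j80 → |·| = √(10²+80²) = √6500 ≈ 80.623, ∠ = arctan(80/10) ≈ 82.87°
pole (s+500): 500 + j80 → |·| = √(500²+80²) = √256400 ≈ 506.36, ∠ = arctan(80/500) ≈ 9.09°
pole (s+501): 501 + j80 → |·| = √(501²+80²) = √257401 ≈ 507.35, ∠ = arctan(80/501) ≈ 9.07°
|G| = 1 · 113.14 / 2.0712e+07 ≈ 5.4625e-06
Gain = 20 log₁₀(5.4625e-06) ≈ -105.25 dB

-105.3 dB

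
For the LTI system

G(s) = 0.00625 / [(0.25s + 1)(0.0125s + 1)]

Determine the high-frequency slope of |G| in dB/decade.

Each pole contributes −20 dB/decade at high frequency; each zero contributes +20 dB/decade.
Net: 0 zero(s) − 2 pole(s) → -40 dB/decade.

-40 dB/decade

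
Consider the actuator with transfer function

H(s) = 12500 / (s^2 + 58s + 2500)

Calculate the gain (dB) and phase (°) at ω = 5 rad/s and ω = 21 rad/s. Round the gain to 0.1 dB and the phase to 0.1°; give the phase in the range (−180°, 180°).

At s = jω = j5:
quadratic: (j5)² + 58·j5 + 2500 = 2475 + j290 → |·| ≈ 2491.9, ∠ ≈ 6.68°
|H| = 12500 / 2491.9 ≈ 5.0163
Gain = 20 log₁₀(5.0163) ≈ 14.01 dB
∠H = 0.00° − 6.68° = -6.68°

At s = jω = j21:
quadratic: (j21)² + 58·j21 + 2500 = 2059 + j1218 → |·| ≈ 2392.3, ∠ ≈ 30.61°
|H| = 12500 / 2392.3 ≈ 5.2251
Gain = 20 log₁₀(5.2251) ≈ 14.36 dB
∠H = 0.00° − 30.61° = -30.61°

ω = 5: 14.0 dB, -6.7°; ω = 21: 14.4 dB, -30.6°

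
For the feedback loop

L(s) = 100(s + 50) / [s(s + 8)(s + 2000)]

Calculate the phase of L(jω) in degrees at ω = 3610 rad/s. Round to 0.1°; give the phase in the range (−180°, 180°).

-151.7°

At s = jω = j3610:
zero (s+50): 50 + j3610 → |·| = √(50²+3610²) = √13034600 ≈ 3610.3, ∠ = arctan(3610/50) ≈ 89.21°
pole (s+8): 8 + j3610 → |·| = √(8²+3610²) = √13032164 ≈ 3610, ∠ = arctan(3610/8) ≈ 89.87°
pole (s+2000): 2000 + j3610 → |·| = √(2000²+3610²) = √17032100 ≈ 4127, ∠ = arctan(3610/2000) ≈ 61.01°
pole at origin: |s| = 3610, ∠ = 90.00° (in denominator)
∠L = 89.21° − 240.88° = -151.67°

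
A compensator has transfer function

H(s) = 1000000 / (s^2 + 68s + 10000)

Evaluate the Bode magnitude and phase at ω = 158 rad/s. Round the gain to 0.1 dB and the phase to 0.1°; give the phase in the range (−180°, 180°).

34.7 dB, -144.3°

At s = jω = j158:
quadratic: (j158)² + 68·j158 + 10000 = -14964 + j10744 → |·| ≈ 18422, ∠ ≈ 144.32°
|H| = 1000000 / 18422 ≈ 54.283
Gain = 20 log₁₀(54.283) ≈ 34.69 dB
∠H = 0.00° − 144.32° = -144.32°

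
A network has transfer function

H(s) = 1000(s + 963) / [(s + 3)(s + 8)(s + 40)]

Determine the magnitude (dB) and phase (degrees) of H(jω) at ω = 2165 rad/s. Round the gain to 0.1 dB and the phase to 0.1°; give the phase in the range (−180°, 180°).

At s = jω = j2165:
zero (s+963): 963 + j2165 → |·| = √(963²+2165²) = √5614594 ≈ 2369.5, ∠ = arctan(2165/963) ≈ 66.02°
pole (s+3): 3 + j2165 → |·| = √(3²+2165²) = √4687234 ≈ 2165, ∠ = arctan(2165/3) ≈ 89.92°
pole (s+8): 8 + j2165 → |·| = √(8²+2165²) = √4687289 ≈ 2165, ∠ = arctan(2165/8) ≈ 89.79°
pole (s+40): 40 + j2165 → |·| = √(40²+2165²) = √4688825 ≈ 2165.4, ∠ = arctan(2165/40) ≈ 88.94°
|H| = 1000 · 2369.5 / 1.015e+10 ≈ 0.00023345
Gain = 20 log₁₀(0.00023345) ≈ -72.64 dB
∠H = 66.02° − 268.65° = -202.63° ≡ 157.37° (principal value)

-72.6 dB, 157.4°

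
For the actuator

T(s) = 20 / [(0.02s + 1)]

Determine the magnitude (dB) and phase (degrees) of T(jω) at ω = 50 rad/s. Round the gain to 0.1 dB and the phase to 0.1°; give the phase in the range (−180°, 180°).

23.0 dB, -45.0°

At ω = 50 rad/s:
pole (1 + j50·0.02) = 1 + j1 → |·| ≈ 1.4142, ∠ ≈ 45.00°
|T| = 20 · 1 / (1.4142) ≈ 14.142
Gain = 20 log₁₀(14.142) ≈ 23.01 dB
∠T = (0°) − (45.00°) = -45.00°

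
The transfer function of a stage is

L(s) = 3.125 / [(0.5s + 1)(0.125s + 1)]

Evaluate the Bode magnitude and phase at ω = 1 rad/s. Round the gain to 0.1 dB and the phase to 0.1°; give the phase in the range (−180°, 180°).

8.9 dB, -33.7°

At ω = 1 rad/s:
pole (1 + j1·0.5) = 1 + j0.5 → |·| ≈ 1.118, ∠ ≈ 26.57°
pole (1 + j1·0.125) = 1 + j0.125 → |·| ≈ 1.0078, ∠ ≈ 7.13°
|L| = 3.125 · 1 / (1.118 · 1.0078) ≈ 2.7735
Gain = 20 log₁₀(2.7735) ≈ 8.86 dB
∠L = (0°) − (26.57° + 7.13°) = -33.70°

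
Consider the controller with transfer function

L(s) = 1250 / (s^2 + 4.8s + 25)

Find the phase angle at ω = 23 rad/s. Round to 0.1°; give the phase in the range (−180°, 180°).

At s = jω = j23:
quadratic: (j23)² + 4.8·j23 + 25 = -504 + j110.4 → |·| ≈ 515.95, ∠ ≈ 167.64°
∠L = 0.00° − 167.64° = -167.64°

-167.6°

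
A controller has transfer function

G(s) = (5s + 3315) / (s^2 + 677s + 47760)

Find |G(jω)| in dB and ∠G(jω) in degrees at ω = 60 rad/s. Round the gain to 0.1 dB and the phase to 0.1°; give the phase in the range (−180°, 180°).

Substitute s = j60:
Numerator: 5(j60) + 3315 = 3315 + j300
Denominator: (j60)^2 + 677(j60) + 47760 = 44160 + j40620
|N| = √(3315² + 300²) ≈ 3328.5, ∠N ≈ 5.17°
|D| = √(44160² + 40620²) ≈ 60001, ∠D ≈ 42.61°
|G| = 3328.5 / 60001 ≈ 0.055474
Gain = 20 log₁₀(0.055474) ≈ -25.12 dB
∠G = 5.17° − 42.61° = -37.44°

-25.1 dB, -37.4°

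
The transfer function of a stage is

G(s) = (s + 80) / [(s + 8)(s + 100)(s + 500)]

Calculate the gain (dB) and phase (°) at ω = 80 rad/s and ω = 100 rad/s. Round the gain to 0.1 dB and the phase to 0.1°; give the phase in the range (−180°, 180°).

ω = 80: -93.3 dB, -87.0°; ω = 100: -95.0 dB, -90.4°

At s = jω = j80:
zero (s+80): 80 + j80 → |·| = √(80²+80²) = √12800 ≈ 113.14, ∠ = arctan(80/80) ≈ 45.00°
pole (s+8): 8 + j80 → |·| = √(8²+80²) = √6464 ≈ 80.399, ∠ = arctan(80/8) ≈ 84.29°
pole (s+100): 100 + j80 → |·| = √(100²+80²) = √16400 ≈ 128.06, ∠ = arctan(80/100) ≈ 38.66°
pole (s+500): 500 + j80 → |·| = √(500²+80²) = √256400 ≈ 506.36, ∠ = arctan(80/500) ≈ 9.09°
|G| = 1 · 113.14 / 5.2134e+06 ≈ 2.1702e-05
Gain = 20 log₁₀(2.1702e-05) ≈ -93.27 dB
∠G = 45.00° − 132.04° = -87.04°

At s = jω = j100:
zero (s+80): 80 + j100 → |·| = √(80²+100²) = √16400 ≈ 128.06, ∠ = arctan(100/80) ≈ 51.34°
pole (s+8): 8 + j100 → |·| = √(8²+100²) = √10064 ≈ 100.32, ∠ = arctan(100/8) ≈ 85.43°
pole (s+100): 100 + j100 → |·| = √(100²+100²) = √20000 ≈ 141.42, ∠ = arctan(100/100) ≈ 45.00°
pole (s+500): 500 + j100 → |·| = √(500²+100²) = √260000 ≈ 509.9, ∠ = arctan(100/500) ≈ 11.31°
|G| = 1 · 128.06 / 7.2341e+06 ≈ 1.7702e-05
Gain = 20 log₁₀(1.7702e-05) ≈ -95.04 dB
∠G = 51.34° − 141.74° = -90.40°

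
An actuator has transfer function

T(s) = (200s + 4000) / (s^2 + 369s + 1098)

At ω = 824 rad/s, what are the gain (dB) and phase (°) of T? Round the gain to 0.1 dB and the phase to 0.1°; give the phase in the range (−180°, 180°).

-13.1 dB, -67.2°

Substitute s = j824:
Numerator: 200(j824) + 4000 = 4000 + j164800
Denominator: (j824)^2 + 369(j824) + 1098 = -677878 + j304056
|N| = √(4000² + 164800²) ≈ 1.6485e+05, ∠N ≈ 88.61°
|D| = √(677878² + 304056²) ≈ 7.4295e+05, ∠D ≈ 155.84°
|T| = 1.6485e+05 / 7.4295e+05 ≈ 0.22189
Gain = 20 log₁₀(0.22189) ≈ -13.08 dB
∠T = 88.61° − 155.84° = -67.23°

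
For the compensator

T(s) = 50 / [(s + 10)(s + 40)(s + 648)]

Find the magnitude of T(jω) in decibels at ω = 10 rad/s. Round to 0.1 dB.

-77.6 dB

At s = jω = j10:
pole (s+10): 10 + j10 → |·| = √(10²+10²) = √200 ≈ 14.142, ∠ = arctan(10/10) ≈ 45.00°
pole (s+40): 40 + j10 → |·| = √(40²+10²) = √1700 ≈ 41.231, ∠ = arctan(10/40) ≈ 14.04°
pole (s+648): 648 + j10 → |·| = √(648²+10²) = √420004 ≈ 648.08, ∠ = arctan(10/648) ≈ 0.88°
|T| = 50 / 3.7789e+05 ≈ 0.00013231
Gain = 20 log₁₀(0.00013231) ≈ -77.57 dB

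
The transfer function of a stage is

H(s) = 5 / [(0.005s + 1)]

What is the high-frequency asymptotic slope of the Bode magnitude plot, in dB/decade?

Each pole contributes −20 dB/decade at high frequency; each zero contributes +20 dB/decade.
Net: 0 zero(s) − 1 pole(s) → -20 dB/decade.

-20 dB/decade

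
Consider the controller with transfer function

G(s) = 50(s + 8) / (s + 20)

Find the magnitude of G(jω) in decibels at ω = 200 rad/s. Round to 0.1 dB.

33.9 dB

At s = jω = j200:
zero (s+8): 8 + j200 → |·| = √(8²+200²) = √40064 ≈ 200.16, ∠ = arctan(200/8) ≈ 87.71°
pole (s+20): 20 + j200 → |·| = √(20²+200²) = √40400 ≈ 201, ∠ = arctan(200/20) ≈ 84.29°
|G| = 50 · 200.16 / 201 ≈ 49.791
Gain = 20 log₁₀(49.791) ≈ 33.94 dB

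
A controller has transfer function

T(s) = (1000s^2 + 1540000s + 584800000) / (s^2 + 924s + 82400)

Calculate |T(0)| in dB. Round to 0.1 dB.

77.0 dB

T(0) = 584800000 / 82400 ≈ 7097.1
20 log₁₀(7097.1) ≈ 77.02 dB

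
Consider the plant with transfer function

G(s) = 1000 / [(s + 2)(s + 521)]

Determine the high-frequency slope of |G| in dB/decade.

Each pole contributes −20 dB/decade at high frequency; each zero contributes +20 dB/decade.
Net: 0 zero(s) − 2 pole(s) → -40 dB/decade.

-40 dB/decade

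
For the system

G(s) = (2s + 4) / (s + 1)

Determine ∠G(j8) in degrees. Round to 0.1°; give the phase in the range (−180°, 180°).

Substitute s = j8:
Numerator: 2(j8) + 4 = 4 + j16
Denominator: (j8) + 1 = 1 + j8
|N| = √(4² + 16²) ≈ 16.492, ∠N ≈ 75.96°
|D| = √(1² + 8²) ≈ 8.0623, ∠D ≈ 82.87°
∠G = 75.96° − 82.87° = -6.91°

-6.9°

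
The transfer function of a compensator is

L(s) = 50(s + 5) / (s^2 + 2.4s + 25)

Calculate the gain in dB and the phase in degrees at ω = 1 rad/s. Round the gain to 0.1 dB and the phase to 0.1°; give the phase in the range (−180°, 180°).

At s = jω = j1:
zero (s+5): 5 + j1 → |·| = √(5²+1²) = √26 ≈ 5.099, ∠ = arctan(1/5) ≈ 11.31°
quadratic: (j1)² + 2.4·j1 + 25 = 24 + j2.4 → |·| ≈ 24.12, ∠ ≈ 5.71°
|L| = 50 · 5.099 / 24.12 ≈ 10.57
Gain = 20 log₁₀(10.57) ≈ 20.48 dB
∠L = 11.31° − 5.71° = 5.60°

20.5 dB, 5.6°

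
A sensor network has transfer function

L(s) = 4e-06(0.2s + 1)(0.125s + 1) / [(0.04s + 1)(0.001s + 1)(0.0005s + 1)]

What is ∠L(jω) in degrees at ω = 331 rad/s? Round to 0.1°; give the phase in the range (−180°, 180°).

At ω = 331 rad/s:
zero (1 + j331·0.2) = 1 + j66.2 → |·| ≈ 66.208, ∠ ≈ 89.13°
zero (1 + j331·0.125) = 1 + j41.375 → |·| ≈ 41.387, ∠ ≈ 88.62°
pole (1 + j331·0.04) = 1 + j13.24 → |·| ≈ 13.278, ∠ ≈ 85.68°
pole (1 + j331·0.001) = 1 + j0.331 → |·| ≈ 1.0534, ∠ ≈ 18.31°
pole (1 + j331·0.0005) = 1 + j0.1655 → |·| ≈ 1.0136, ∠ ≈ 9.40°
∠L = (89.13° + 88.62°) − (85.68° + 18.31° + 9.40°) = 64.36°

64.4°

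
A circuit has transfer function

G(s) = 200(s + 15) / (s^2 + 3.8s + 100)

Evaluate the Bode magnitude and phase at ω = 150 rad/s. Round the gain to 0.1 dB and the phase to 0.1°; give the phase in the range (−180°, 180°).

2.6 dB, -94.3°

At s = jω = j150:
zero (s+15): 15 + j150 → |·| = √(15²+150²) = √22725 ≈ 150.75, ∠ = arctan(150/15) ≈ 84.29°
quadratic: (j150)² + 3.8·j150 + 100 = -22400 + j570 → |·| ≈ 22407, ∠ ≈ 178.54°
|G| = 200 · 150.75 / 22407 ≈ 1.3456
Gain = 20 log₁₀(1.3456) ≈ 2.58 dB
∠G = 84.29° − 178.54° = -94.25°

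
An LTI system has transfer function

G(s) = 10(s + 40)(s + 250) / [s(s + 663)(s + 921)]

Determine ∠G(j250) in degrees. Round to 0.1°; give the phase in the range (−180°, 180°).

0.1°

At s = jω = j250:
zero (s+40): 40 + j250 → |·| = √(40²+250²) = √64100 ≈ 253.18, ∠ = arctan(250/40) ≈ 80.91°
zero (s+250): 250 + j250 → |·| = √(250²+250²) = √125000 ≈ 353.55, ∠ = arctan(250/250) ≈ 45.00°
pole (s+663): 663 + j250 → |·| = √(663²+250²) = √502069 ≈ 708.57, ∠ = arctan(250/663) ≈ 20.66°
pole (s+921): 921 + j250 → |·| = √(921²+250²) = √910741 ≈ 954.33, ∠ = arctan(250/921) ≈ 15.19°
pole at origin: |s| = 250, ∠ = 90.00° (in denominator)
∠G = 125.91° − 125.85° = 0.06°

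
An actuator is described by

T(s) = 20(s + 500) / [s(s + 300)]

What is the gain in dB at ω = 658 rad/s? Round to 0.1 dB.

At s = jω = j658:
zero (s+500): 500 + j658 → |·| = √(500²+658²) = √682964 ≈ 826.42, ∠ = arctan(658/500) ≈ 52.77°
pole (s+300): 300 + j658 → |·| = √(300²+658²) = √522964 ≈ 723.16, ∠ = arctan(658/300) ≈ 65.49°
pole at origin: |s| = 658, ∠ = 90.00° (in denominator)
|T| = 20 · 826.42 / 4.7584e+05 ≈ 0.034735
Gain = 20 log₁₀(0.034735) ≈ -29.18 dB

-29.2 dB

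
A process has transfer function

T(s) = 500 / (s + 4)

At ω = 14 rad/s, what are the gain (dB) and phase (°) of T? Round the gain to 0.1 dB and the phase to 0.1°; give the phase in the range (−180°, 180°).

30.7 dB, -74.1°

Substitute s = j14:
Numerator: 500 = 500 + j0
Denominator: (j14) + 4 = 4 + j14
|N| = √(500² + 0²) ≈ 500, ∠N ≈ 0.00°
|D| = √(4² + 14²) ≈ 14.56, ∠D ≈ 74.05°
|T| = 500 / 14.56 ≈ 34.341
Gain = 20 log₁₀(34.341) ≈ 30.72 dB
∠T = 0.00° − 74.05° = -74.05°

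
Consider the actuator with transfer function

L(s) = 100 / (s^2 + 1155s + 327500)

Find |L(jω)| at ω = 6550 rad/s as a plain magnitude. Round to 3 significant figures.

Substitute s = j6550:
Numerator: 100 = 100 + j0
Denominator: (j6550)^2 + 1155(j6550) + 327500 = -42575000 + j7565250
|N| = √(100² + 0²) ≈ 100, ∠N ≈ 0.00°
|D| = √(42575000² + 7565250²) ≈ 4.3242e+07, ∠D ≈ 169.92°
|L| = 100 / 4.3242e+07 ≈ 2.3126e-06

2.31e-06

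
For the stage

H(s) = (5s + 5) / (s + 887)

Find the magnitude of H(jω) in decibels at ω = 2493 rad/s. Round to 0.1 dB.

Substitute s = j2493:
Numerator: 5(j2493) + 5 = 5 + j12465
Denominator: (j2493) + 887 = 887 + j2493
|N| = √(5² + 12465²) ≈ 12465, ∠N ≈ 89.98°
|D| = √(887² + 2493²) ≈ 2646.1, ∠D ≈ 70.41°
|H| = 12465 / 2646.1 ≈ 4.7107
Gain = 20 log₁₀(4.7107) ≈ 13.46 dB

13.5 dB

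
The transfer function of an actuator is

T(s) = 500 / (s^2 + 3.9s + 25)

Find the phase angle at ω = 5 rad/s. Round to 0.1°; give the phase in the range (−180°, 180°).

At s = jω = j5:
quadratic: (j5)² + 3.9·j5 + 25 = 0 + j19.5 → |·| ≈ 19.5, ∠ ≈ 90.00°
∠T = 0.00° − 90.00° = -90.00°

-90.0°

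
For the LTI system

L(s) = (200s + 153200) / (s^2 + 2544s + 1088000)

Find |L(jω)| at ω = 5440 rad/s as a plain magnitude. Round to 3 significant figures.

0.0347

Substitute s = j5440:
Numerator: 200(j5440) + 153200 = 153200 + j1088000
Denominator: (j5440)^2 + 2544(j5440) + 1088000 = -28505600 + j13839360
|N| = √(153200² + 1088000²) ≈ 1.0987e+06, ∠N ≈ 81.98°
|D| = √(28505600² + 13839360²) ≈ 3.1687e+07, ∠D ≈ 154.10°
|L| = 1.0987e+06 / 3.1687e+07 ≈ 0.034674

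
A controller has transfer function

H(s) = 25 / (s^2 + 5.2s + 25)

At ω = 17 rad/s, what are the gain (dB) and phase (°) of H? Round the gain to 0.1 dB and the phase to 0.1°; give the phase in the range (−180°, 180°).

At s = jω = j17:
quadratic: (j17)² + 5.2·j17 + 25 = -264 + j88.4 → |·| ≈ 278.41, ∠ ≈ 161.49°
|H| = 25 / 278.41 ≈ 0.089796
Gain = 20 log₁₀(0.089796) ≈ -20.93 dB
∠H = 0.00° − 161.49° = -161.49°

-20.9 dB, -161.5°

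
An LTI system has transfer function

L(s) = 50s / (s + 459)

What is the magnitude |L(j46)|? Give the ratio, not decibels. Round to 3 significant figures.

4.99

At s = jω = j46:
zero at origin: s = j46 → |·| = 46, ∠ = 90.00°
pole (s+459): 459 + j46 → |·| = √(459²+46²) = √212797 ≈ 461.3, ∠ = arctan(46/459) ≈ 5.72°
|L| = 50 · 46 / 461.3 ≈ 4.9859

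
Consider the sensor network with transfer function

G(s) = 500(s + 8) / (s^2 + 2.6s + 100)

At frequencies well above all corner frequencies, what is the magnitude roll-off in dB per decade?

-20 dB/decade

Each pole contributes −20 dB/decade at high frequency; each zero contributes +20 dB/decade.
Net: 1 zero(s) − 2 pole(s) → -20 dB/decade.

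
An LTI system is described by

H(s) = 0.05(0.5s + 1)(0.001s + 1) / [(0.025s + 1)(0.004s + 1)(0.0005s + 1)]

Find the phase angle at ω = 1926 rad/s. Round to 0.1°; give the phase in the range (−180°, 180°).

At ω = 1926 rad/s:
zero (1 + j1926·0.5) = 1 + j963 → |·| ≈ 963, ∠ ≈ 89.94°
zero (1 + j1926·0.001) = 1 + j1.926 → |·| ≈ 2.1701, ∠ ≈ 62.56°
pole (1 + j1926·0.025) = 1 + j48.15 → |·| ≈ 48.16, ∠ ≈ 88.81°
pole (1 + j1926·0.004) = 1 + j7.704 → |·| ≈ 7.7686, ∠ ≈ 82.60°
pole (1 + j1926·0.0005) = 1 + j0.963 → |·| ≈ 1.3883, ∠ ≈ 43.92°
∠H = (89.94° + 62.56°) − (88.81° + 82.60° + 43.92°) = -62.83°

-62.8°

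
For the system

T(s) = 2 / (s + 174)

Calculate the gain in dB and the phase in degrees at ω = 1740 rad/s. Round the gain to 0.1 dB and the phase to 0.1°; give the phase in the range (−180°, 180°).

Substitute s = j1740:
Numerator: 2 = 2 + j0
Denominator: (j1740) + 174 = 174 + j1740
|N| = √(2² + 0²) ≈ 2, ∠N ≈ 0.00°
|D| = √(174² + 1740²) ≈ 1748.7, ∠D ≈ 84.29°
|T| = 2 / 1748.7 ≈ 0.0011437
Gain = 20 log₁₀(0.0011437) ≈ -58.83 dB
∠T = 0.00° − 84.29° = -84.29°

-58.8 dB, -84.3°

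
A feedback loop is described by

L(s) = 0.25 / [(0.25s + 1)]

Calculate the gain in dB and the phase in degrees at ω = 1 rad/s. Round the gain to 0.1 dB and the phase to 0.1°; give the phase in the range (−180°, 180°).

At ω = 1 rad/s:
pole (1 + j1·0.25) = 1 + j0.25 → |·| ≈ 1.0308, ∠ ≈ 14.04°
|L| = 0.25 · 1 / (1.0308) ≈ 0.24253
Gain = 20 log₁₀(0.24253) ≈ -12.30 dB
∠L = (0°) − (14.04°) = -14.04°

-12.3 dB, -14.0°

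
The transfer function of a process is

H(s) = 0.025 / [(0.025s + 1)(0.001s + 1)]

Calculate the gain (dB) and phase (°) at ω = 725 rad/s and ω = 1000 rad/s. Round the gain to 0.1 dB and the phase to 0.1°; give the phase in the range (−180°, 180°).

ω = 725: -59.1 dB, -122.8°; ω = 1000: -63.0 dB, -132.7°

At ω = 725 rad/s:
pole (1 + j725·0.025) = 1 + j18.125 → |·| ≈ 18.153, ∠ ≈ 86.84°
pole (1 + j725·0.001) = 1 + j0.725 → |·| ≈ 1.2352, ∠ ≈ 35.94°
|H| = 0.025 · 1 / (18.153 · 1.2352) ≈ 0.0011149
Gain = 20 log₁₀(0.0011149) ≈ -59.06 dB
∠H = (0°) − (86.84° + 35.94°) = -122.78°

At ω = 1000 rad/s:
pole (1 + j1000·0.025) = 1 + j25 → |·| ≈ 25.02, ∠ ≈ 87.71°
pole (1 + j1000·0.001) = 1 + j1 → |·| ≈ 1.4142, ∠ ≈ 45.00°
|H| = 0.025 · 1 / (25.02 · 1.4142) ≈ 0.00070655
Gain = 20 log₁₀(0.00070655) ≈ -63.02 dB
∠H = (0°) − (87.71° + 45.00°) = -132.71°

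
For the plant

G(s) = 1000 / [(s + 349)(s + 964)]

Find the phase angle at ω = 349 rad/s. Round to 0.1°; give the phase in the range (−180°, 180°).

At s = jω = j349:
pole (s+349): 349 + j349 → |·| = √(349²+349²) = √243602 ≈ 493.56, ∠ = arctan(349/349) ≈ 45.00°
pole (s+964): 964 + j349 → |·| = √(964²+349²) = √1051097 ≈ 1025.2, ∠ = arctan(349/964) ≈ 19.90°
∠G = 0.00° − 64.90° = -64.90°

-64.9°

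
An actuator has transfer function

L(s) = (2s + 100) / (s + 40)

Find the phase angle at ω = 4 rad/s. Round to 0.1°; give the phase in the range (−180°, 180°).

Substitute s = j4:
Numerator: 2(j4) + 100 = 100 + j8
Denominator: (j4) + 40 = 40 + j4
|N| = √(100² + 8²) ≈ 100.32, ∠N ≈ 4.57°
|D| = √(40² + 4²) ≈ 40.2, ∠D ≈ 5.71°
∠L = 4.57° − 5.71° = -1.14°

-1.1°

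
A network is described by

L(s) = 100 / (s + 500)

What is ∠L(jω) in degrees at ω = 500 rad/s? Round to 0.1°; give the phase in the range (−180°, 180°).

-45.0°

At s = jω = j500:
pole (s+500): 500 + j500 → |·| = √(500²+500²) = √500000 ≈ 707.11, ∠ = arctan(500/500) ≈ 45.00°
∠L = 0.00° − 45.00° = -45.00°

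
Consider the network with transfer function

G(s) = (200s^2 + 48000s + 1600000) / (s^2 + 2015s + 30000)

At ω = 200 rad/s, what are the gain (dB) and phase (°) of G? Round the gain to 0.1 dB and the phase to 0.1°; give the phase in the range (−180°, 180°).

Substitute s = j200:
Numerator: 200(j200)^2 + 48000(j200) + 1600000 = -6400000 + j9600000
Denominator: (j200)^2 + 2015(j200) + 30000 = -10000 + j403000
|N| = √(6400000² + 9600000²) ≈ 1.1538e+07, ∠N ≈ 123.69°
|D| = √(10000² + 403000²) ≈ 4.0312e+05, ∠D ≈ 91.42°
|G| = 1.1538e+07 / 4.0312e+05 ≈ 28.622
Gain = 20 log₁₀(28.622) ≈ 29.13 dB
∠G = 123.69° − 91.42° = 32.27°

29.1 dB, 32.3°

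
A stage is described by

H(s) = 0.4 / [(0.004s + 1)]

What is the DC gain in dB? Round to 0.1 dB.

H(0) = 0.4 · 1 / 1 = 0.4
20 log₁₀(0.4) ≈ -7.96 dB

-8.0 dB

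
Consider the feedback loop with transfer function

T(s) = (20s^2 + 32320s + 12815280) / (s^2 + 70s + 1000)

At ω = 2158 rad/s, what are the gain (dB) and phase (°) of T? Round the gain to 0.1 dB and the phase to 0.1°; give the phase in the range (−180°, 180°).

Substitute s = j2158:
Numerator: 20(j2158)^2 + 32320(j2158) + 12815280 = -80324000 + j69746560
Denominator: (j2158)^2 + 70(j2158) + 1000 = -4655964 + j151060
|N| = √(80324000² + 69746560²) ≈ 1.0638e+08, ∠N ≈ 139.03°
|D| = √(4655964² + 151060²) ≈ 4.6584e+06, ∠D ≈ 178.14°
|T| = 1.0638e+08 / 4.6584e+06 ≈ 22.836
Gain = 20 log₁₀(22.836) ≈ 27.17 dB
∠T = 139.03° − 178.14° = -39.11°

27.2 dB, -39.1°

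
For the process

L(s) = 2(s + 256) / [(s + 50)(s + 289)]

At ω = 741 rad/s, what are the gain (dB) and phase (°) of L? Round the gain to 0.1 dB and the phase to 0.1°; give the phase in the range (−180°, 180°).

At s = jω = j741:
zero (s+256): 256 + j741 → |·| = √(256²+741²) = √614617 ≈ 783.98, ∠ = arctan(741/256) ≈ 70.94°
pole (s+50): 50 + j741 → |·| = √(50²+741²) = √551581 ≈ 742.68, ∠ = arctan(741/50) ≈ 86.14°
pole (s+289): 289 + j741 → |·| = √(289²+741²) = √632602 ≈ 795.36, ∠ = arctan(741/289) ≈ 68.69°
|L| = 2 · 783.98 / 5.907e+05 ≈ 0.0026544
Gain = 20 log₁₀(0.0026544) ≈ -51.52 dB
∠L = 70.94° − 154.83° = -83.89°

-51.5 dB, -83.9°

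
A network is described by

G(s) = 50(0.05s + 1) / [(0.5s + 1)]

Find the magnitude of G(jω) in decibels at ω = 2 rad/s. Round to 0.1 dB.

At ω = 2 rad/s:
zero (1 + j2·0.05) = 1 + j0.1 → |·| ≈ 1.005, ∠ ≈ 5.71°
pole (1 + j2·0.5) = 1 + j1 → |·| ≈ 1.4142, ∠ ≈ 45.00°
|G| = 50 · 1.005 / (1.4142) ≈ 35.532
Gain = 20 log₁₀(35.532) ≈ 31.01 dB

31.0 dB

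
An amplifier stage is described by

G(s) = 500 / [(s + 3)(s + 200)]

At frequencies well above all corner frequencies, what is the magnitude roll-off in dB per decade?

-40 dB/decade

Each pole contributes −20 dB/decade at high frequency; each zero contributes +20 dB/decade.
Net: 0 zero(s) − 2 pole(s) → -40 dB/decade.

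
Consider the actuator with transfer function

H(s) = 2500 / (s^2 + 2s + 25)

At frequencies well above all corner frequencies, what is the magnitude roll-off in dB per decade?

Each pole contributes −20 dB/decade at high frequency; each zero contributes +20 dB/decade.
Net: 0 zero(s) − 2 pole(s) → -40 dB/decade.

-40 dB/decade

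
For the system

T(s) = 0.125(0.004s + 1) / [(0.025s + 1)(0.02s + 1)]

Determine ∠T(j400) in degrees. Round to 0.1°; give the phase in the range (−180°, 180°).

-109.2°

At ω = 400 rad/s:
zero (1 + j400·0.004) = 1 + j1.6 → |·| ≈ 1.8868, ∠ ≈ 57.99°
pole (1 + j400·0.025) = 1 + j10 → |·| ≈ 10.05, ∠ ≈ 84.29°
pole (1 + j400·0.02) = 1 + j8 → |·| ≈ 8.0623, ∠ ≈ 82.87°
∠T = (57.99°) − (84.29° + 82.87°) = -109.17°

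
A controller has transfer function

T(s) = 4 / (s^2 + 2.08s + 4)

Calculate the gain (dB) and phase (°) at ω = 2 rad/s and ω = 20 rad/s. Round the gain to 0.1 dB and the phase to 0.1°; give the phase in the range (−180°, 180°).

At s = jω = j2:
quadratic: (j2)² + 2.08·j2 + 4 = 0 + j4.16 → |·| ≈ 4.16, ∠ ≈ 90.00°
|T| = 4 / 4.16 ≈ 0.96154
Gain = 20 log₁₀(0.96154) ≈ -0.34 dB
∠T = 0.00° − 90.00° = -90.00°

At s = jω = j20:
quadratic: (j20)² + 2.08·j20 + 4 = -396 + j41.6 → |·| ≈ 398.18, ∠ ≈ 174.00°
|T| = 4 / 398.18 ≈ 0.010046
Gain = 20 log₁₀(0.010046) ≈ -39.96 dB
∠T = 0.00° − 174.00° = -174.00°

ω = 2: -0.3 dB, -90.0°; ω = 20: -40.0 dB, -174.0°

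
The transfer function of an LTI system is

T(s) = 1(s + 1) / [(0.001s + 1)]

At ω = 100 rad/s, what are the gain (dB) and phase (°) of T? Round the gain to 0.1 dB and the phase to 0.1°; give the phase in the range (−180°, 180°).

40.0 dB, 83.7°

At ω = 100 rad/s:
zero (1 + j100·1) = 1 + j100 → |·| ≈ 100, ∠ ≈ 89.43°
pole (1 + j100·0.001) = 1 + j0.1 → |·| ≈ 1.005, ∠ ≈ 5.71°
|T| = 1 · 100 / (1.005) ≈ 99.502
Gain = 20 log₁₀(99.502) ≈ 39.96 dB
∠T = (89.43°) − (5.71°) = 83.72°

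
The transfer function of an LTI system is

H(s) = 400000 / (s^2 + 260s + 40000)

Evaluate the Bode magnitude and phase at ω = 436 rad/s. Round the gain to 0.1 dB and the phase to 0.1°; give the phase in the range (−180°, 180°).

6.6 dB, -142.9°

At s = jω = j436:
quadratic: (j436)² + 260·j436 + 40000 = -150096 + j113360 → |·| ≈ 1.8809e+05, ∠ ≈ 142.94°
|H| = 400000 / 1.8809e+05 ≈ 2.1266
Gain = 20 log₁₀(2.1266) ≈ 6.55 dB
∠H = 0.00° − 142.94° = -142.94°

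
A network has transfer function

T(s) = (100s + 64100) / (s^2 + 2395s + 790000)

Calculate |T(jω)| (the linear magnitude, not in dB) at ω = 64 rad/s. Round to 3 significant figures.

Substitute s = j64:
Numerator: 100(j64) + 64100 = 64100 + j6400
Denominator: (j64)^2 + 2395(j64) + 790000 = 785904 + j153280
|N| = √(64100² + 6400²) ≈ 64419, ∠N ≈ 5.70°
|D| = √(785904² + 153280²) ≈ 8.0071e+05, ∠D ≈ 11.04°
|T| = 64419 / 8.0071e+05 ≈ 0.080452

0.0805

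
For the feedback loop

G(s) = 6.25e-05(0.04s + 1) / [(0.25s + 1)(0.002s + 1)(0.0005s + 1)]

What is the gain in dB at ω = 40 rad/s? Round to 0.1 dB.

At ω = 40 rad/s:
zero (1 + j40·0.04) = 1 + j1.6 → |·| ≈ 1.8868, ∠ ≈ 57.99°
pole (1 + j40·0.25) = 1 + j10 → |·| ≈ 10.05, ∠ ≈ 84.29°
pole (1 + j40·0.002) = 1 + j0.08 → |·| ≈ 1.0032, ∠ ≈ 4.57°
pole (1 + j40·0.0005) = 1 + j0.02 → |·| ≈ 1.0002, ∠ ≈ 1.15°
|G| = 6.25e-05 · 1.8868 / (10.05 · 1.0032 · 1.0002) ≈ 1.1694e-05
Gain = 20 log₁₀(1.1694e-05) ≈ -98.64 dB

-98.6 dB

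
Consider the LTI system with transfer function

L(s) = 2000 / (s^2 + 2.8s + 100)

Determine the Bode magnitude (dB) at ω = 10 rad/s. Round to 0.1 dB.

37.1 dB

At s = jω = j10:
quadratic: (j10)² + 2.8·j10 + 100 = 0 + j28 → |·| ≈ 28, ∠ ≈ 90.00°
|L| = 2000 / 28 ≈ 71.429
Gain = 20 log₁₀(71.429) ≈ 37.08 dB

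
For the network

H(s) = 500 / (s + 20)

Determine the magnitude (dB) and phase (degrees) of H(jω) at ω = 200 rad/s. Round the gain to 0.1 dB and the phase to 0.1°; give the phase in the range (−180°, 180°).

At s = jω = j200:
pole (s+20): 20 + j200 → |·| = √(20²+200²) = √40400 ≈ 201, ∠ = arctan(200/20) ≈ 84.29°
|H| = 500 / 201 ≈ 2.4876
Gain = 20 log₁₀(2.4876) ≈ 7.92 dB
∠H = 0.00° − 84.29° = -84.29°

7.9 dB, -84.3°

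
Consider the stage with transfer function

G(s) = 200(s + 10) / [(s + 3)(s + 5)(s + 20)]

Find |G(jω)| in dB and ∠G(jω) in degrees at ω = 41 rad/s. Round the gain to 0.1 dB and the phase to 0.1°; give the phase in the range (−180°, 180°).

At s = jω = j41:
zero (s+10): 10 + j41 → |·| = √(10²+41²) = √1781 ≈ 42.202, ∠ = arctan(41/10) ≈ 76.29°
pole (s+3): 3 + j41 → |·| = √(3²+41²) = √1690 ≈ 41.11, ∠ = arctan(41/3) ≈ 85.82°
pole (s+5): 5 + j41 → |·| = √(5²+41²) = √1706 ≈ 41.304, ∠ = arctan(41/5) ≈ 83.05°
pole (s+20): 20 + j41 → |·| = √(20²+41²) = √2081 ≈ 45.618, ∠ = arctan(41/20) ≈ 64.00°
|G| = 200 · 42.202 / 77460 ≈ 0.10896
Gain = 20 log₁₀(0.10896) ≈ -19.25 dB
∠G = 76.29° − 232.87° = -156.58°

-19.3 dB, -156.6°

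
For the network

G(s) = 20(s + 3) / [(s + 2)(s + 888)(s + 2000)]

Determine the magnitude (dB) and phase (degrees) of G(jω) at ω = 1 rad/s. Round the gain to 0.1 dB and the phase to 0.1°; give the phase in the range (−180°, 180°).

-96.0 dB, -8.2°

At s = jω = j1:
zero (s+3): 3 + j1 → |·| = √(3²+1²) = √10 ≈ 3.1623, ∠ = arctan(1/3) ≈ 18.43°
pole (s+2): 2 + j1 → |·| = √(2²+1²) = √5 ≈ 2.2361, ∠ = arctan(1/2) ≈ 26.57°
pole (s+888): 888 + j1 → |·| = √(888²+1²) = √788545 ≈ 888, ∠ = arctan(1/888) ≈ 0.06°
pole (s+2000): 2000 + j1 → |·| = √(2000²+1²) = √4000001 ≈ 2000, ∠ = arctan(1/2000) ≈ 0.03°
|G| = 20 · 3.1623 / 3.9713e+06 ≈ 1.5926e-05
Gain = 20 log₁₀(1.5926e-05) ≈ -95.96 dB
∠G = 18.43° − 26.66° = -8.23°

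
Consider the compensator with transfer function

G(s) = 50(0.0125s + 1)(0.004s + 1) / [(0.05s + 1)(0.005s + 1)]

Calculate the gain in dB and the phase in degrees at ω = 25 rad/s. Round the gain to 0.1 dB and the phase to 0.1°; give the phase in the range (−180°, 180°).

30.3 dB, -35.4°

At ω = 25 rad/s:
zero (1 + j25·0.0125) = 1 + j0.3125 → |·| ≈ 1.0477, ∠ ≈ 17.35°
zero (1 + j25·0.004) = 1 + j0.1 → |·| ≈ 1.005, ∠ ≈ 5.71°
pole (1 + j25·0.05) = 1 + j1.25 → |·| ≈ 1.6008, ∠ ≈ 51.34°
pole (1 + j25·0.005) = 1 + j0.125 → |·| ≈ 1.0078, ∠ ≈ 7.13°
|G| = 50 · 1.0477 · 1.005 / (1.6008 · 1.0078) ≈ 32.633
Gain = 20 log₁₀(32.633) ≈ 30.27 dB
∠G = (17.35° + 5.71°) − (51.34° + 7.13°) = -35.41°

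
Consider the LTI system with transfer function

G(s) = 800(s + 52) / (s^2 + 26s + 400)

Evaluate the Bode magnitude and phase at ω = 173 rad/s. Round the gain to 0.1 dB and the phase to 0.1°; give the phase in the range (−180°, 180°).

At s = jω = j173:
zero (s+52): 52 + j173 → |·| = √(52²+173²) = √32633 ≈ 180.65, ∠ = arctan(173/52) ≈ 73.27°
quadratic: (j173)² + 26·j173 + 400 = -29529 + j4498 → |·| ≈ 29870, ∠ ≈ 171.34°
|G| = 800 · 180.65 / 29870 ≈ 4.8383
Gain = 20 log₁₀(4.8383) ≈ 13.69 dB
∠G = 73.27° − 171.34° = -98.07°

13.7 dB, -98.1°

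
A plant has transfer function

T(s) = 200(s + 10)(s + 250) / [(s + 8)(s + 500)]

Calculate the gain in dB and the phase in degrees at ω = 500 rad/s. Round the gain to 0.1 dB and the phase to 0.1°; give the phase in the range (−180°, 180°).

44.0 dB, 18.2°

At s = jω = j500:
zero (s+10): 10 + j500 → |·| = √(10²+500²) = √250100 ≈ 500.1, ∠ = arctan(500/10) ≈ 88.85°
zero (s+250): 250 + j500 → |·| = √(250²+500²) = √312500 ≈ 559.02, ∠ = arctan(500/250) ≈ 63.43°
pole (s+8): 8 + j500 → |·| = √(8²+500²) = √250064 ≈ 500.06, ∠ = arctan(500/8) ≈ 89.08°
pole (s+500): 500 + j500 → |·| = √(500²+500²) = √500000 ≈ 707.11, ∠ = arctan(500/500) ≈ 45.00°
|T| = 200 · 2.7957e+05 / 3.536e+05 ≈ 158.13
Gain = 20 log₁₀(158.13) ≈ 43.98 dB
∠T = 152.28° − 134.08° = 18.20°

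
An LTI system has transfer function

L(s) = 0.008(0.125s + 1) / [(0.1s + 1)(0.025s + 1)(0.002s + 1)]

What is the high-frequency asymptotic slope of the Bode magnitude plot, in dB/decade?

Each pole contributes −20 dB/decade at high frequency; each zero contributes +20 dB/decade.
Net: 1 zero(s) − 3 pole(s) → -40 dB/decade.

-40 dB/decade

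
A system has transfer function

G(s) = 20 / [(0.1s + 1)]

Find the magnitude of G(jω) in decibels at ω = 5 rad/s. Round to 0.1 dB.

25.1 dB

At ω = 5 rad/s:
pole (1 + j5·0.1) = 1 + j0.5 → |·| ≈ 1.118, ∠ ≈ 26.57°
|G| = 20 · 1 / (1.118) ≈ 17.889
Gain = 20 log₁₀(17.889) ≈ 25.05 dB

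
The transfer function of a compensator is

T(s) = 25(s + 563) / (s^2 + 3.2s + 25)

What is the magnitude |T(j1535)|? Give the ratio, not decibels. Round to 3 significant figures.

0.0173

At s = jω = j1535:
zero (s+563): 563 + j1535 → |·| = √(563²+1535²) = √2673194 ≈ 1635, ∠ = arctan(1535/563) ≈ 69.86°
quadratic: (j1535)² + 3.2·j1535 + 25 = -2356200 + j4912 → |·| ≈ 2.3562e+06, ∠ ≈ 179.88°
|T| = 25 · 1635 / 2.3562e+06 ≈ 0.017348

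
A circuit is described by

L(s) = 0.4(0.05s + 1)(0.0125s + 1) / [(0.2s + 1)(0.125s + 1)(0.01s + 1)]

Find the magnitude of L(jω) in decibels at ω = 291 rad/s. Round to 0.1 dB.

At ω = 291 rad/s:
zero (1 + j291·0.05) = 1 + j14.55 → |·| ≈ 14.584, ∠ ≈ 86.07°
zero (1 + j291·0.0125) = 1 + j3.6375 → |·| ≈ 3.7725, ∠ ≈ 74.63°
pole (1 + j291·0.2) = 1 + j58.2 → |·| ≈ 58.209, ∠ ≈ 89.02°
pole (1 + j291·0.125) = 1 + j36.375 → |·| ≈ 36.389, ∠ ≈ 88.43°
pole (1 + j291·0.01) = 1 + j2.91 → |·| ≈ 3.077, ∠ ≈ 71.04°
|L| = 0.4 · 14.584 · 3.7725 / (58.209 · 36.389 · 3.077) ≈ 0.0033766
Gain = 20 log₁₀(0.0033766) ≈ -49.43 dB

-49.4 dB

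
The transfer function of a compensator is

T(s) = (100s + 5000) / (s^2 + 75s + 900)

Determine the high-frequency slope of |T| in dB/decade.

-20 dB/decade

Each pole contributes −20 dB/decade at high frequency; each zero contributes +20 dB/decade.
Net: 1 zero(s) − 2 pole(s) → -20 dB/decade.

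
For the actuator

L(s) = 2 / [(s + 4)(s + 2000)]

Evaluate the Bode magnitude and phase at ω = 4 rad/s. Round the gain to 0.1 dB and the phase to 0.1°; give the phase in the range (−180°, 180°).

-75.1 dB, -45.1°

At s = jω = j4:
pole (s+4): 4 + j4 → |·| = √(4²+4²) = √32 ≈ 5.6569, ∠ = arctan(4/4) ≈ 45.00°
pole (s+2000): 2000 + j4 → |·| = √(2000²+4²) = √4000016 ≈ 2000, ∠ = arctan(4/2000) ≈ 0.11°
|L| = 2 / 11314 ≈ 0.00017677
Gain = 20 log₁₀(0.00017677) ≈ -75.05 dB
∠L = 0.00° − 45.11° = -45.11°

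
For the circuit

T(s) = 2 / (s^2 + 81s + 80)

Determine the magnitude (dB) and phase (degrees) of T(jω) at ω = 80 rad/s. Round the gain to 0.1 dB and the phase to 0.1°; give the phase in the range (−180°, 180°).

-73.1 dB, -134.3°

Substitute s = j80:
Numerator: 2 = 2 + j0
Denominator: (j80)^2 + 81(j80) + 80 = -6320 + j6480
|N| = √(2² + 0²) ≈ 2, ∠N ≈ 0.00°
|D| = √(6320² + 6480²) ≈ 9051.7, ∠D ≈ 134.28°
|T| = 2 / 9051.7 ≈ 0.00022095
Gain = 20 log₁₀(0.00022095) ≈ -73.11 dB
∠T = 0.00° − 134.28° = -134.28°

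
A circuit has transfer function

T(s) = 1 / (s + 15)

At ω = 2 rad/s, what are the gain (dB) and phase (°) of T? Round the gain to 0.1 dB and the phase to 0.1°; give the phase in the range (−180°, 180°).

-23.6 dB, -7.6°

At s = jω = j2:
pole (s+15): 15 + j2 → |·| = √(15²+2²) = √229 ≈ 15.133, ∠ = arctan(2/15) ≈ 7.59°
|T| = 1 / 15.133 ≈ 0.066081
Gain = 20 log₁₀(0.066081) ≈ -23.60 dB
∠T = 0.00° − 7.59° = -7.59°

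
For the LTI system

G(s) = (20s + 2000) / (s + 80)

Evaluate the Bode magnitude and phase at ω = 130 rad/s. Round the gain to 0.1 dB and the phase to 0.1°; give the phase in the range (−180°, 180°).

26.6 dB, -6.0°

Substitute s = j130:
Numerator: 20(j130) + 2000 = 2000 + j2600
Denominator: (j130) + 80 = 80 + j130
|N| = √(2000² + 2600²) ≈ 3280.2, ∠N ≈ 52.43°
|D| = √(80² + 130²) ≈ 152.64, ∠D ≈ 58.39°
|G| = 3280.2 / 152.64 ≈ 21.49
Gain = 20 log₁₀(21.49) ≈ 26.64 dB
∠G = 52.43° − 58.39° = -5.96°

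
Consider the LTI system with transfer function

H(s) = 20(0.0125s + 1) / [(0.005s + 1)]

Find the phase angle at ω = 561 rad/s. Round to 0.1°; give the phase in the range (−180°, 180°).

11.5°

At ω = 561 rad/s:
zero (1 + j561·0.0125) = 1 + j7.0125 → |·| ≈ 7.0834, ∠ ≈ 81.88°
pole (1 + j561·0.005) = 1 + j2.805 → |·| ≈ 2.9779, ∠ ≈ 70.38°
∠H = (81.88°) − (70.38°) = 11.50°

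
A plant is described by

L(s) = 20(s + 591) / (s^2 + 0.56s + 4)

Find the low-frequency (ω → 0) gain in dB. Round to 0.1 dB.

L(0) = 20·591 / 4 = 2955
20 log₁₀(2955) ≈ 69.41 dB

69.4 dB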